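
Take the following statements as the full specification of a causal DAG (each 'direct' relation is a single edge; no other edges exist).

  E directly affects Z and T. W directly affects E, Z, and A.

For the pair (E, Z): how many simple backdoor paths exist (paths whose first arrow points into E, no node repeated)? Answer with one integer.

1

A backdoor path from E to Z is any simple undirected path whose first edge points into E (i.e. leaves E via a parent).
Parents of E: {W}.
Enumerating:
  P1: E <- W -> Z
That exhausts the simple backdoor paths. Count: 1.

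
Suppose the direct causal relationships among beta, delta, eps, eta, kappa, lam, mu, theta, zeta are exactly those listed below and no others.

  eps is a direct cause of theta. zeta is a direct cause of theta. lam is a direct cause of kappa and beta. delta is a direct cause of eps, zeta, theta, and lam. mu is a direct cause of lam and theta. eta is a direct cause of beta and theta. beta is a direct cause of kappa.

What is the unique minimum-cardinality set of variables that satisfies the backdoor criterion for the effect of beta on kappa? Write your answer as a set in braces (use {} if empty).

Variables eligible for adjustment (non-descendants of beta, excluding beta and kappa): {delta, eps, eta, lam, mu, theta, zeta}.
Backdoor paths from beta to kappa:
  P1: beta <- eta -> theta <- delta -> lam -> kappa
  P2: beta <- eta -> theta <- mu -> lam -> kappa
  P3: beta <- eta -> theta <- zeta <- delta -> lam -> kappa
  P4: beta <- eta -> theta <- eps <- delta -> lam -> kappa
  P5: beta <- lam -> kappa
The empty set is not sufficient: P5 (beta <- lam -> kappa) has no collider blocking it and no conditioned non-collider, so it is open.
Try {lam}:
  P1: blocked at collider theta (neither it nor any descendant is in the conditioning set).
  P2: blocked at collider theta (neither it nor any descendant is in the conditioning set).
  P3: blocked at collider theta (neither it nor any descendant is in the conditioning set).
  P4: blocked at collider theta (neither it nor any descendant is in the conditioning set).
  P5: blocked at fork node lam ∈ conditioning set.
{lam} contains no descendant of beta and blocks every backdoor path.
No other singleton works — e.g. {delta} leaves P5 open — so {lam} is the unique smallest valid adjustment set.

{lam}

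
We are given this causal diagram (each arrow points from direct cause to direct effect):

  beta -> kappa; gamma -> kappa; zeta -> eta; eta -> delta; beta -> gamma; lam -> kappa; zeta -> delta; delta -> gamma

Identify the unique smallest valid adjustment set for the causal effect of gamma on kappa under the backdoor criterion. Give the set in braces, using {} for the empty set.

Variables eligible for adjustment (non-descendants of gamma, excluding gamma and kappa): {beta, delta, eta, lam, zeta}.
Backdoor paths from gamma to kappa:
  P1: gamma <- beta -> kappa
The empty set is not sufficient: P1 (gamma <- beta -> kappa) has no collider blocking it and no conditioned non-collider, so it is open.
Try {beta}:
  P1: blocked at fork node beta ∈ conditioning set.
{beta} contains no descendant of gamma and blocks every backdoor path.
No other singleton works — e.g. {zeta} leaves P1 open — so {beta} is the unique smallest valid adjustment set.

{beta}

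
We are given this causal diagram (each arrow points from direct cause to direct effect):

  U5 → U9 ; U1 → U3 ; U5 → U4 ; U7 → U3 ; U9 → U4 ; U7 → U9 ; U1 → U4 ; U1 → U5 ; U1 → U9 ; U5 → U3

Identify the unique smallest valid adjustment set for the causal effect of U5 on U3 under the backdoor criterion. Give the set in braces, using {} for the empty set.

Variables eligible for adjustment (non-descendants of U5, excluding U5 and U3): {U1, U7}.
Backdoor paths from U5 to U3:
  P1: U5 <- U1 -> U9 <- U7 -> U3
  P2: U5 <- U1 -> U3
  P3: U5 <- U1 -> U4 <- U9 <- U7 -> U3
The empty set is not sufficient: P2 (U5 <- U1 -> U3) has no collider blocking it and no conditioned non-collider, so it is open.
Try {U1}:
  P1: blocked at fork node U1 ∈ conditioning set.
  P2: blocked at fork node U1 ∈ conditioning set.
  P3: blocked at fork node U1 ∈ conditioning set.
{U1} contains no descendant of U5 and blocks every backdoor path.
No other singleton works — e.g. {U7} leaves P2 open — so {U1} is the unique smallest valid adjustment set.

{U1}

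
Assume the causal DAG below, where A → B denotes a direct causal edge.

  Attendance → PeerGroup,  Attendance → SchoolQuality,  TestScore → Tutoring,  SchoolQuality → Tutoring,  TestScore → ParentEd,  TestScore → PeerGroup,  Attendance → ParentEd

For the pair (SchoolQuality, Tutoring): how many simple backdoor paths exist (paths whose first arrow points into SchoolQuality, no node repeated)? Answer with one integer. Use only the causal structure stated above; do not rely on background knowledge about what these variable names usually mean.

2

A backdoor path from SchoolQuality to Tutoring is any simple undirected path whose first edge points into SchoolQuality (i.e. leaves SchoolQuality via a parent).
Parents of SchoolQuality: {Attendance}.
Enumerating:
  P1: SchoolQuality <- Attendance -> ParentEd <- TestScore -> Tutoring
  P2: SchoolQuality <- Attendance -> PeerGroup <- TestScore -> Tutoring
That exhausts the simple backdoor paths. Count: 2.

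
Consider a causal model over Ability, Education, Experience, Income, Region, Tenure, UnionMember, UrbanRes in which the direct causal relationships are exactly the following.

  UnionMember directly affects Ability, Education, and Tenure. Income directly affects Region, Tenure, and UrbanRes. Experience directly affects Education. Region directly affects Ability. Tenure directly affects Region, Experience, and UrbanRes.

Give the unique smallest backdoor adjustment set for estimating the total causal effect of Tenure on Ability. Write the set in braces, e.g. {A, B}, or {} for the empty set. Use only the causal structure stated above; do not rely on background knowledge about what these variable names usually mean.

Variables eligible for adjustment (non-descendants of Tenure, excluding Tenure and Ability): {Income, UnionMember}.
Backdoor paths from Tenure to Ability:
  P1: Tenure <- UnionMember -> Ability
  P2: Tenure <- Income -> Region -> Ability
The empty set is not sufficient: P1 (Tenure <- UnionMember -> Ability) has no collider blocking it and no conditioned non-collider, so it is open.
Try {Income, UnionMember}:
  P1: blocked at fork node UnionMember ∈ conditioning set.
  P2: blocked at fork node Income ∈ conditioning set.
{Income, UnionMember} contains no descendant of Tenure and blocks every backdoor path.
Every element of {Income, UnionMember} is needed (dropping Income leaves P2 open; dropping UnionMember leaves P1 open), so no proper subset is valid.
Among all size-2 subsets of the eligible variables, only {Income, UnionMember} blocks every backdoor path, so it is the unique smallest valid adjustment set.

{Income, UnionMember}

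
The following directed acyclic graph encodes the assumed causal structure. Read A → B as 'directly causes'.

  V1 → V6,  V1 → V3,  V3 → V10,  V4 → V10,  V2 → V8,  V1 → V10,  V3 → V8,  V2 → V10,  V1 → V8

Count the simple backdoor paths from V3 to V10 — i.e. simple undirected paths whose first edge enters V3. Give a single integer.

A backdoor path from V3 to V10 is any simple undirected path whose first edge points into V3 (i.e. leaves V3 via a parent).
Parents of V3: {V1}.
Enumerating:
  P1: V3 <- V1 -> V10
  P2: V3 <- V1 -> V8 <- V2 -> V10
That exhausts the simple backdoor paths. Count: 2.

2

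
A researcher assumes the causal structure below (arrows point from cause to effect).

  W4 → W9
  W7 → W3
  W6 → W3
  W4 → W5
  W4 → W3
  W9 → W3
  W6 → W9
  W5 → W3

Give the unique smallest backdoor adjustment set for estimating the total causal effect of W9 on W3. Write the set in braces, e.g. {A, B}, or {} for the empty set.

{W4, W6}

Variables eligible for adjustment (non-descendants of W9, excluding W9 and W3): {W4, W5, W6, W7}.
Backdoor paths from W9 to W3:
  P1: W9 <- W4 -> W5 -> W3
  P2: W9 <- W4 -> W3
  P3: W9 <- W6 -> W3
The empty set is not sufficient: P1 (W9 <- W4 -> W5 -> W3) has no collider blocking it and no conditioned non-collider, so it is open.
Try {W4, W6}:
  P1: blocked at fork node W4 ∈ conditioning set.
  P2: blocked at fork node W4 ∈ conditioning set.
  P3: blocked at fork node W6 ∈ conditioning set.
{W4, W6} contains no descendant of W9 and blocks every backdoor path.
Every element of {W4, W6} is needed (dropping W4 leaves P1 open; dropping W6 leaves P3 open), so no proper subset is valid.
Among all size-2 subsets of the eligible variables, only {W4, W6} blocks every backdoor path, so it is the unique smallest valid adjustment set.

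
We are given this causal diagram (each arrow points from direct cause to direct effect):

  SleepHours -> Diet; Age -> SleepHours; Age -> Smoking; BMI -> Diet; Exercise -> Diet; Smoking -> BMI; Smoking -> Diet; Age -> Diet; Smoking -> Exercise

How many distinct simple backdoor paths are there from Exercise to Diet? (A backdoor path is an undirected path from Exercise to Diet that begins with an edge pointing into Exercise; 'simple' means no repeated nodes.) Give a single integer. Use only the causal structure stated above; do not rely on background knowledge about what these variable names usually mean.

A backdoor path from Exercise to Diet is any simple undirected path whose first edge points into Exercise (i.e. leaves Exercise via a parent).
Parents of Exercise: {Smoking}.
Enumerating:
  P1: Exercise <- Smoking <- Age -> SleepHours -> Diet
  P2: Exercise <- Smoking <- Age -> Diet
  P3: Exercise <- Smoking -> BMI -> Diet
  P4: Exercise <- Smoking -> Diet
That exhausts the simple backdoor paths. Count: 4.

4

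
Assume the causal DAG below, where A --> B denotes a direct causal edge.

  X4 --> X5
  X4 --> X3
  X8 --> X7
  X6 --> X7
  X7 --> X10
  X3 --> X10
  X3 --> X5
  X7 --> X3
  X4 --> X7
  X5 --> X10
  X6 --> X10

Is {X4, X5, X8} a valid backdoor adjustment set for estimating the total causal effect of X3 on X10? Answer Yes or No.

Backdoor paths from X3 to X10 (paths whose first edge points into X3):
  P1: X3 <- X4 -> X7 <- X6 -> X10
  P2: X3 <- X4 -> X7 -> X10
  P3: X3 <- X4 -> X5 -> X10
  P4: X3 <- X7 <- X4 -> X5 -> X10
  P5: X3 <- X7 <- X6 -> X10
  P6: X3 <- X7 -> X10
Condition 1 (no descendant of X3 in the set): FAILS — X5 is a descendant of X3.
Condition 2 (every backdoor path blocked by {X4, X5, X8}):
  P1: blocked at fork node X4 ∈ conditioning set.
  P2: blocked at fork node X4 ∈ conditioning set.
  P3: blocked at fork node X4 ∈ conditioning set.
  P4: blocked at fork node X4 ∈ conditioning set.
  P5: open — no interior node is in the conditioning set.
  P6: open — no interior node is in the conditioning set.
{X4, X5, X8} does not satisfy the backdoor criterion.

No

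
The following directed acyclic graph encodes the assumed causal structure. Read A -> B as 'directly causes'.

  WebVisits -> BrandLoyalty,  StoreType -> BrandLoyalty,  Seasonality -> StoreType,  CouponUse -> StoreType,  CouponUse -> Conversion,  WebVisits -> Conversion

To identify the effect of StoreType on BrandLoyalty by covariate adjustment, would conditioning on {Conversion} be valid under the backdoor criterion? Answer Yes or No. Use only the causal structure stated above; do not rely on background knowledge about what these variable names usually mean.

No

Backdoor paths from StoreType to BrandLoyalty (paths whose first edge points into StoreType):
  P1: StoreType <- CouponUse -> Conversion <- WebVisits -> BrandLoyalty
Condition 1 (no descendant of StoreType in the set): holds — descendants of StoreType are {BrandLoyalty}; none are in {Conversion}.
Condition 2 (every backdoor path blocked by {Conversion}):
  P1: open — collider(s) Conversion are conditioned on (or have a conditioned descendant) and no non-collider on the path is in the set.
{Conversion} does not satisfy the backdoor criterion.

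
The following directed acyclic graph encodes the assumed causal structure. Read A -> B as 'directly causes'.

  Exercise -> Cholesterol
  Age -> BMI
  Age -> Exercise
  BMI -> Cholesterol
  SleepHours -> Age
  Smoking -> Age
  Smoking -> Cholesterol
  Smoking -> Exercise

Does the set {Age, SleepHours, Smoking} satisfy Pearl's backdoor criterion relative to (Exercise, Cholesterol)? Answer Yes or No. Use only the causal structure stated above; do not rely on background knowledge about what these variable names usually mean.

Yes

Backdoor paths from Exercise to Cholesterol (paths whose first edge points into Exercise):
  P1: Exercise <- Smoking -> Age -> BMI -> Cholesterol
  P2: Exercise <- Smoking -> Cholesterol
  P3: Exercise <- Age <- Smoking -> Cholesterol
  P4: Exercise <- Age -> BMI -> Cholesterol
Condition 1 (no descendant of Exercise in the set): holds — descendants of Exercise are {Cholesterol}; none are in {Age, SleepHours, Smoking}.
Condition 2 (every backdoor path blocked by {Age, SleepHours, Smoking}):
  P1: blocked at fork node Smoking ∈ conditioning set.
  P2: blocked at fork node Smoking ∈ conditioning set.
  P3: blocked at chain node Age ∈ conditioning set.
  P4: blocked at fork node Age ∈ conditioning set.
{Age, SleepHours, Smoking} satisfies the backdoor criterion.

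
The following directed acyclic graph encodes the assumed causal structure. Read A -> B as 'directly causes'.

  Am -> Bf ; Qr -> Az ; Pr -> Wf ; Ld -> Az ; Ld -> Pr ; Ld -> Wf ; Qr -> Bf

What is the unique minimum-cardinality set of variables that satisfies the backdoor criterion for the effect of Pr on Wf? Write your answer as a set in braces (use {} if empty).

{Ld}

Variables eligible for adjustment (non-descendants of Pr, excluding Pr and Wf): {Am, Az, Bf, Ld, Qr}.
Backdoor paths from Pr to Wf:
  P1: Pr <- Ld -> Wf
The empty set is not sufficient: P1 (Pr <- Ld -> Wf) has no collider blocking it and no conditioned non-collider, so it is open.
Try {Ld}:
  P1: blocked at fork node Ld ∈ conditioning set.
{Ld} contains no descendant of Pr and blocks every backdoor path.
No other singleton works — e.g. {Am} leaves P1 open — so {Ld} is the unique smallest valid adjustment set.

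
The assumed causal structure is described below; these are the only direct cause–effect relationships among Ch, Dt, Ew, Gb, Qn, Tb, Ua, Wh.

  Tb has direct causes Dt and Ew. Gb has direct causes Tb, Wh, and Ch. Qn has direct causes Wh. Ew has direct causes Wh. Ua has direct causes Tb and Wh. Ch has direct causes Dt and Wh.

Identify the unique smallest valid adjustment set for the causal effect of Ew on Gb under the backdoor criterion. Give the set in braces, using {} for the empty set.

{Wh}

Variables eligible for adjustment (non-descendants of Ew, excluding Ew and Gb): {Ch, Dt, Qn, Wh}.
Backdoor paths from Ew to Gb:
  P1: Ew <- Wh -> Ua <- Tb <- Dt -> Ch -> Gb
  P2: Ew <- Wh -> Ua <- Tb -> Gb
  P3: Ew <- Wh -> Ch <- Dt -> Tb -> Gb
  P4: Ew <- Wh -> Ch -> Gb
  P5: Ew <- Wh -> Gb
The empty set is not sufficient: P4 (Ew <- Wh -> Ch -> Gb) has no collider blocking it and no conditioned non-collider, so it is open.
Try {Wh}:
  P1: blocked at fork node Wh ∈ conditioning set.
  P2: blocked at fork node Wh ∈ conditioning set.
  P3: blocked at fork node Wh ∈ conditioning set.
  P4: blocked at fork node Wh ∈ conditioning set.
  P5: blocked at fork node Wh ∈ conditioning set.
{Wh} contains no descendant of Ew and blocks every backdoor path.
No other singleton works — e.g. {Dt} leaves P4 open — so {Wh} is the unique smallest valid adjustment set.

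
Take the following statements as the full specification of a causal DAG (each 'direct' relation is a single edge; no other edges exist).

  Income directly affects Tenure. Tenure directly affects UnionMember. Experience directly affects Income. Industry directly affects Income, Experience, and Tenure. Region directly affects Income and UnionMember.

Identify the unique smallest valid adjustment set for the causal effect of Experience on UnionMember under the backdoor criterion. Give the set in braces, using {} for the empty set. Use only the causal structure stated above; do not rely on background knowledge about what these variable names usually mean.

Variables eligible for adjustment (non-descendants of Experience, excluding Experience and UnionMember): {Industry, Region}.
Backdoor paths from Experience to UnionMember:
  P1: Experience <- Industry -> Income <- Region -> UnionMember
  P2: Experience <- Industry -> Income -> Tenure -> UnionMember
  P3: Experience <- Industry -> Tenure <- Income <- Region -> UnionMember
  P4: Experience <- Industry -> Tenure -> UnionMember
The empty set is not sufficient: P2 (Experience <- Industry -> Income -> Tenure -> UnionMember) has no collider blocking it and no conditioned non-collider, so it is open.
Try {Industry}:
  P1: blocked at fork node Industry ∈ conditioning set.
  P2: blocked at fork node Industry ∈ conditioning set.
  P3: blocked at fork node Industry ∈ conditioning set.
  P4: blocked at fork node Industry ∈ conditioning set.
{Industry} contains no descendant of Experience and blocks every backdoor path.
No other singleton works — e.g. {Region} leaves P2 open — so {Industry} is the unique smallest valid adjustment set.

{Industry}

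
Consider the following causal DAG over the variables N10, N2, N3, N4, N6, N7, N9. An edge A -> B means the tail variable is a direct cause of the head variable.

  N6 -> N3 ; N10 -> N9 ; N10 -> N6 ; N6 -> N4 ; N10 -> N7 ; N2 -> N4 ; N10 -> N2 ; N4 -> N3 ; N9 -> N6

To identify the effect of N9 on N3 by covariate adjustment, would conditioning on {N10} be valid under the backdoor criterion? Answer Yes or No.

Backdoor paths from N9 to N3 (paths whose first edge points into N9):
  P1: N9 <- N10 -> N2 -> N4 <- N6 -> N3
  P2: N9 <- N10 -> N2 -> N4 -> N3
  P3: N9 <- N10 -> N6 -> N4 -> N3
  P4: N9 <- N10 -> N6 -> N3
Condition 1 (no descendant of N9 in the set): holds — descendants of N9 are {N3, N4, N6}; none are in {N10}.
Condition 2 (every backdoor path blocked by {N10}):
  P1: blocked at fork node N10 ∈ conditioning set.
  P2: blocked at fork node N10 ∈ conditioning set.
  P3: blocked at fork node N10 ∈ conditioning set.
  P4: blocked at fork node N10 ∈ conditioning set.
{N10} satisfies the backdoor criterion.

Yes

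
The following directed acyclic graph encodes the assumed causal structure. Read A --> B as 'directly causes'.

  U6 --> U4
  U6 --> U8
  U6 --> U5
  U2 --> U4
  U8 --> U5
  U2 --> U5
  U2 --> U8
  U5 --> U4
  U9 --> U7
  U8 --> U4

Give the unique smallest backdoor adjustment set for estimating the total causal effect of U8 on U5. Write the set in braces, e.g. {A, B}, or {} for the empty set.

{U2, U6}

Variables eligible for adjustment (non-descendants of U8, excluding U8 and U5): {U2, U6, U7, U9}.
Backdoor paths from U8 to U5:
  P1: U8 <- U6 -> U5
  P2: U8 <- U6 -> U4 <- U2 -> U5
  P3: U8 <- U6 -> U4 <- U5
  P4: U8 <- U2 -> U5
  P5: U8 <- U2 -> U4 <- U6 -> U5
  P6: U8 <- U2 -> U4 <- U5
The empty set is not sufficient: P1 (U8 <- U6 -> U5) has no collider blocking it and no conditioned non-collider, so it is open.
Try {U2, U6}:
  P1: blocked at fork node U6 ∈ conditioning set.
  P2: blocked at fork node U6 ∈ conditioning set.
  P3: blocked at fork node U6 ∈ conditioning set.
  P4: blocked at fork node U2 ∈ conditioning set.
  P5: blocked at fork node U2 ∈ conditioning set.
  P6: blocked at fork node U2 ∈ conditioning set.
{U2, U6} contains no descendant of U8 and blocks every backdoor path.
Every element of {U2, U6} is needed (dropping U2 leaves P4 open; dropping U6 leaves P1 open), so no proper subset is valid.
Among all size-2 subsets of the eligible variables, only {U2, U6} blocks every backdoor path, so it is the unique smallest valid adjustment set.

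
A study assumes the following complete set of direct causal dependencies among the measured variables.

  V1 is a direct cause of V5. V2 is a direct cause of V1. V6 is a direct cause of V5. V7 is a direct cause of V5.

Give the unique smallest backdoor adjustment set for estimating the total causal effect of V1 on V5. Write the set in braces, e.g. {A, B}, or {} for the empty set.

Variables eligible for adjustment (non-descendants of V1, excluding V1 and V5): {V2, V6, V7}.
Backdoor paths from V1 to V5:
  (none)
With no backdoor paths the empty set already satisfies the criterion, and it is trivially minimal.

{}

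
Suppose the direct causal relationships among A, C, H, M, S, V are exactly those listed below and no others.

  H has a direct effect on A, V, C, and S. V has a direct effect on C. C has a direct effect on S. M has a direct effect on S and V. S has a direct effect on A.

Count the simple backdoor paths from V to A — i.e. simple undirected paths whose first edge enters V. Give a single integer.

6

A backdoor path from V to A is any simple undirected path whose first edge points into V (i.e. leaves V via a parent).
Parents of V: {H, M}.
Enumerating:
  P1: V <- M -> S <- H -> A
  P2: V <- M -> S <- C <- H -> A
  P3: V <- M -> S -> A
  P4: V <- H -> C -> S -> A
  P5: V <- H -> S -> A
  P6: V <- H -> A
That exhausts the simple backdoor paths. Count: 6.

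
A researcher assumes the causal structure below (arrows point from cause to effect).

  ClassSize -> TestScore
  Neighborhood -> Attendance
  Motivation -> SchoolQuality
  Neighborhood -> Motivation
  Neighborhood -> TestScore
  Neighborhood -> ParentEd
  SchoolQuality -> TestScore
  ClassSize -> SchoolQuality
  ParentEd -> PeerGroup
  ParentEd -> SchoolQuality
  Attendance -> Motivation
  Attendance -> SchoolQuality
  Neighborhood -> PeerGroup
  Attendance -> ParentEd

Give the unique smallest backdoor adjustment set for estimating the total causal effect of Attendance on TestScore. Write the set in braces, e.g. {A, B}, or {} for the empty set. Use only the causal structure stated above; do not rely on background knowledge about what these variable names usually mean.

Variables eligible for adjustment (non-descendants of Attendance, excluding Attendance and TestScore): {ClassSize, Neighborhood}.
Backdoor paths from Attendance to TestScore:
  P1: Attendance <- Neighborhood -> ParentEd -> SchoolQuality <- ClassSize -> TestScore
  P2: Attendance <- Neighborhood -> ParentEd -> SchoolQuality -> TestScore
  P3: Attendance <- Neighborhood -> Motivation -> SchoolQuality <- ClassSize -> TestScore
  P4: Attendance <- Neighborhood -> Motivation -> SchoolQuality -> TestScore
  P5: Attendance <- Neighborhood -> PeerGroup <- ParentEd -> SchoolQuality <- ClassSize -> TestScore
  P6: Attendance <- Neighborhood -> PeerGroup <- ParentEd -> SchoolQuality -> TestScore
  P7: Attendance <- Neighborhood -> TestScore
The empty set is not sufficient: P2 (Attendance <- Neighborhood -> ParentEd -> SchoolQuality -> TestScore) has no collider blocking it and no conditioned non-collider, so it is open.
Try {Neighborhood}:
  P1: blocked at fork node Neighborhood ∈ conditioning set.
  P2: blocked at fork node Neighborhood ∈ conditioning set.
  P3: blocked at fork node Neighborhood ∈ conditioning set.
  P4: blocked at fork node Neighborhood ∈ conditioning set.
  P5: blocked at fork node Neighborhood ∈ conditioning set.
  P6: blocked at fork node Neighborhood ∈ conditioning set.
  P7: blocked at fork node Neighborhood ∈ conditioning set.
{Neighborhood} contains no descendant of Attendance and blocks every backdoor path.
No other singleton works — e.g. {ClassSize} leaves P2 open — so {Neighborhood} is the unique smallest valid adjustment set.

{Neighborhood}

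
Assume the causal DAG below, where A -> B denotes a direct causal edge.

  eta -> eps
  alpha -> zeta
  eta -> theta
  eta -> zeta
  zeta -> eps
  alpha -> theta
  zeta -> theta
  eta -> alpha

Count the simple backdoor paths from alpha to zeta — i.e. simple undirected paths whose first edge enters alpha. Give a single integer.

3

A backdoor path from alpha to zeta is any simple undirected path whose first edge points into alpha (i.e. leaves alpha via a parent).
Parents of alpha: {eta}.
Enumerating:
  P1: alpha <- eta -> zeta
  P2: alpha <- eta -> theta <- zeta
  P3: alpha <- eta -> eps <- zeta
That exhausts the simple backdoor paths. Count: 3.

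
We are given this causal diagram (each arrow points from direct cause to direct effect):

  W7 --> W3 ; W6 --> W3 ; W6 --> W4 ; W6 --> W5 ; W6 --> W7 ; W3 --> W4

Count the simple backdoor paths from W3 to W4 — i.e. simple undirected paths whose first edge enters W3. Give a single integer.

A backdoor path from W3 to W4 is any simple undirected path whose first edge points into W3 (i.e. leaves W3 via a parent).
Parents of W3: {W6, W7}.
Enumerating:
  P1: W3 <- W6 -> W4
  P2: W3 <- W7 <- W6 -> W4
That exhausts the simple backdoor paths. Count: 2.

2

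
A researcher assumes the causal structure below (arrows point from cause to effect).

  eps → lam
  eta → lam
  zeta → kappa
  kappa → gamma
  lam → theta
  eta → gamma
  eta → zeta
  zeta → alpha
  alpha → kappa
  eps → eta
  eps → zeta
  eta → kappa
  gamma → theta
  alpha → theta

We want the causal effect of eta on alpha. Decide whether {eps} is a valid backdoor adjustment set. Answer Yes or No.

Yes

Backdoor paths from eta to alpha (paths whose first edge points into eta):
  P1: eta <- eps -> zeta -> alpha
  P2: eta <- eps -> zeta -> kappa <- alpha
  P3: eta <- eps -> zeta -> kappa -> gamma -> theta <- alpha
  P4: eta <- eps -> lam -> theta <- alpha
  P5: eta <- eps -> lam -> theta <- gamma <- kappa <- zeta -> alpha
  P6: eta <- eps -> lam -> theta <- gamma <- kappa <- alpha
Condition 1 (no descendant of eta in the set): holds — descendants of eta are {alpha, gamma, kappa, lam, theta, zeta}; none are in {eps}.
Condition 2 (every backdoor path blocked by {eps}):
  P1: blocked at fork node eps ∈ conditioning set.
  P2: blocked at fork node eps ∈ conditioning set.
  P3: blocked at fork node eps ∈ conditioning set.
  P4: blocked at fork node eps ∈ conditioning set.
  P5: blocked at fork node eps ∈ conditioning set.
  P6: blocked at fork node eps ∈ conditioning set.
{eps} satisfies the backdoor criterion.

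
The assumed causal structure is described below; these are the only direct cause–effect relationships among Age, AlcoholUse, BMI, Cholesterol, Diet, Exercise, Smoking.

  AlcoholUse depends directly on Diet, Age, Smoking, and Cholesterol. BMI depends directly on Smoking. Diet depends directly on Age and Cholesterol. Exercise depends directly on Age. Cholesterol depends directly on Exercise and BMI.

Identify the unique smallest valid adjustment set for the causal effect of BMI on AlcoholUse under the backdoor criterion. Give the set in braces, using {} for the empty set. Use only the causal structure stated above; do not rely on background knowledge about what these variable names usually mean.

{Smoking}

Variables eligible for adjustment (non-descendants of BMI, excluding BMI and AlcoholUse): {Age, Exercise, Smoking}.
Backdoor paths from BMI to AlcoholUse:
  P1: BMI <- Smoking -> AlcoholUse
The empty set is not sufficient: P1 (BMI <- Smoking -> AlcoholUse) has no collider blocking it and no conditioned non-collider, so it is open.
Try {Smoking}:
  P1: blocked at fork node Smoking ∈ conditioning set.
{Smoking} contains no descendant of BMI and blocks every backdoor path.
No other singleton works — e.g. {Age} leaves P1 open — so {Smoking} is the unique smallest valid adjustment set.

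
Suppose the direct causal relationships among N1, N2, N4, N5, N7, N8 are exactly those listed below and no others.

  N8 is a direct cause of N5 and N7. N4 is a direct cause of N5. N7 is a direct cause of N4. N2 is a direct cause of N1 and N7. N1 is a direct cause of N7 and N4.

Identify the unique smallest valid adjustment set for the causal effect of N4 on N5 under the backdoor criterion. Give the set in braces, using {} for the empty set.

Variables eligible for adjustment (non-descendants of N4, excluding N4 and N5): {N1, N2, N7, N8}.
Backdoor paths from N4 to N5:
  P1: N4 <- N1 <- N2 -> N7 <- N8 -> N5
  P2: N4 <- N1 -> N7 <- N8 -> N5
  P3: N4 <- N7 <- N8 -> N5
The empty set is not sufficient: P3 (N4 <- N7 <- N8 -> N5) has no collider blocking it and no conditioned non-collider, so it is open.
Try {N8}:
  P1: blocked at collider N7 (neither it nor any descendant is in the conditioning set).
  P2: blocked at collider N7 (neither it nor any descendant is in the conditioning set).
  P3: blocked at fork node N8 ∈ conditioning set.
{N8} contains no descendant of N4 and blocks every backdoor path.
No other singleton works — e.g. {N2} leaves P3 open — so {N8} is the unique smallest valid adjustment set.

{N8}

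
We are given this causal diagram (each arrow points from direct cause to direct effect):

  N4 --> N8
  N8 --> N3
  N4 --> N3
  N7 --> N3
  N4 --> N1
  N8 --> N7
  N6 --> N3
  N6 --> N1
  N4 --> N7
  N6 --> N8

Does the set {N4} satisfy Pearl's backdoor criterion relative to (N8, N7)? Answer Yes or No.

Yes

Backdoor paths from N8 to N7 (paths whose first edge points into N8):
  P1: N8 <- N4 -> N1 <- N6 -> N3 <- N7
  P2: N8 <- N4 -> N7
  P3: N8 <- N4 -> N3 <- N7
  P4: N8 <- N6 -> N1 <- N4 -> N7
  P5: N8 <- N6 -> N1 <- N4 -> N3 <- N7
  P6: N8 <- N6 -> N3 <- N4 -> N7
  P7: N8 <- N6 -> N3 <- N7
Condition 1 (no descendant of N8 in the set): holds — descendants of N8 are {N3, N7}; none are in {N4}.
Condition 2 (every backdoor path blocked by {N4}):
  P1: blocked at fork node N4 ∈ conditioning set.
  P2: blocked at fork node N4 ∈ conditioning set.
  P3: blocked at fork node N4 ∈ conditioning set.
  P4: blocked at collider N1 (neither it nor any descendant is in the conditioning set).
  P5: blocked at collider N1 (neither it nor any descendant is in the conditioning set).
  P6: blocked at collider N3 (neither it nor any descendant is in the conditioning set).
  P7: blocked at collider N3 (neither it nor any descendant is in the conditioning set).
{N4} satisfies the backdoor criterion.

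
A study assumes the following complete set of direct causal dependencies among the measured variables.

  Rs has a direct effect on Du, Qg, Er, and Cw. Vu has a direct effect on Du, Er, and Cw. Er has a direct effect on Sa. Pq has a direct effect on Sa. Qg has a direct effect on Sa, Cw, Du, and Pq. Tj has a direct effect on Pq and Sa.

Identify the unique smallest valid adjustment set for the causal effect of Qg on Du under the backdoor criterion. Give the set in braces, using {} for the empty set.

{Rs}

Variables eligible for adjustment (non-descendants of Qg, excluding Qg and Du): {Er, Rs, Tj, Vu}.
Backdoor paths from Qg to Du:
  P1: Qg <- Rs -> Du
  P2: Qg <- Rs -> Er <- Vu -> Du
  P3: Qg <- Rs -> Cw <- Vu -> Du
The empty set is not sufficient: P1 (Qg <- Rs -> Du) has no collider blocking it and no conditioned non-collider, so it is open.
Try {Rs}:
  P1: blocked at fork node Rs ∈ conditioning set.
  P2: blocked at fork node Rs ∈ conditioning set.
  P3: blocked at fork node Rs ∈ conditioning set.
{Rs} contains no descendant of Qg and blocks every backdoor path.
No other singleton works — e.g. {Tj} leaves P1 open — so {Rs} is the unique smallest valid adjustment set.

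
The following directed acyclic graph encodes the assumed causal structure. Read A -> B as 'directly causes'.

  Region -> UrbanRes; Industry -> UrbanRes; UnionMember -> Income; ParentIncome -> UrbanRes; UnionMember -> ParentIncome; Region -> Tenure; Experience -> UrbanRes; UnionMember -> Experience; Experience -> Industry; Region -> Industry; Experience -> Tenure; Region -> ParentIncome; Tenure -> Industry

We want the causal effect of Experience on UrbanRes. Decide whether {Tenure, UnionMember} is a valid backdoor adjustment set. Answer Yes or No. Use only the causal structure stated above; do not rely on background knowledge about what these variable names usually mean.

No

Backdoor paths from Experience to UrbanRes (paths whose first edge points into Experience):
  P1: Experience <- UnionMember -> ParentIncome <- Region -> Tenure -> Industry -> UrbanRes
  P2: Experience <- UnionMember -> ParentIncome <- Region -> Industry -> UrbanRes
  P3: Experience <- UnionMember -> ParentIncome <- Region -> UrbanRes
  P4: Experience <- UnionMember -> ParentIncome -> UrbanRes
Condition 1 (no descendant of Experience in the set): FAILS — Tenure is a descendant of Experience.
Condition 2 (every backdoor path blocked by {Tenure, UnionMember}):
  P1: blocked at fork node UnionMember ∈ conditioning set.
  P2: blocked at fork node UnionMember ∈ conditioning set.
  P3: blocked at fork node UnionMember ∈ conditioning set.
  P4: blocked at fork node UnionMember ∈ conditioning set.
{Tenure, UnionMember} does not satisfy the backdoor criterion.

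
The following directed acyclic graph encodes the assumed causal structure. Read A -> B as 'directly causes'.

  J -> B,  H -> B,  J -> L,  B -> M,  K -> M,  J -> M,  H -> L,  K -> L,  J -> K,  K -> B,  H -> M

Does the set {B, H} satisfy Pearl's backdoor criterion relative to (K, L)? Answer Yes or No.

No

Backdoor paths from K to L (paths whose first edge points into K):
  P1: K <- J -> B <- H -> L
  P2: K <- J -> B -> M <- H -> L
  P3: K <- J -> M <- H -> L
  P4: K <- J -> M <- B <- H -> L
  P5: K <- J -> L
Condition 1 (no descendant of K in the set): FAILS — B is a descendant of K.
Condition 2 (every backdoor path blocked by {B, H}):
  P1: blocked at fork node H ∈ conditioning set.
  P2: blocked at chain node B ∈ conditioning set.
  P3: blocked at collider M (neither it nor any descendant is in the conditioning set).
  P4: blocked at collider M (neither it nor any descendant is in the conditioning set).
  P5: open — no interior node is in the conditioning set.
{B, H} does not satisfy the backdoor criterion.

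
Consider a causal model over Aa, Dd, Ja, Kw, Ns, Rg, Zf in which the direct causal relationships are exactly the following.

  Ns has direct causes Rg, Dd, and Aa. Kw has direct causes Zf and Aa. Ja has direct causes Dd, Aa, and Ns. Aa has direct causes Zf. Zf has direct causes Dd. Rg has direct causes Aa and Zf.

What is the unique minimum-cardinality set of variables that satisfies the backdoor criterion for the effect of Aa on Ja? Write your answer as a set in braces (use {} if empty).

Variables eligible for adjustment (non-descendants of Aa, excluding Aa and Ja): {Dd, Zf}.
Backdoor paths from Aa to Ja:
  P1: Aa <- Zf <- Dd -> Ns -> Ja
  P2: Aa <- Zf <- Dd -> Ja
  P3: Aa <- Zf -> Rg -> Ns <- Dd -> Ja
  P4: Aa <- Zf -> Rg -> Ns -> Ja
The empty set is not sufficient: P1 (Aa <- Zf <- Dd -> Ns -> Ja) has no collider blocking it and no conditioned non-collider, so it is open.
Try {Zf}:
  P1: blocked at chain node Zf ∈ conditioning set.
  P2: blocked at chain node Zf ∈ conditioning set.
  P3: blocked at fork node Zf ∈ conditioning set.
  P4: blocked at fork node Zf ∈ conditioning set.
{Zf} contains no descendant of Aa and blocks every backdoor path.
No other singleton works — e.g. {Dd} leaves P4 open — so {Zf} is the unique smallest valid adjustment set.

{Zf}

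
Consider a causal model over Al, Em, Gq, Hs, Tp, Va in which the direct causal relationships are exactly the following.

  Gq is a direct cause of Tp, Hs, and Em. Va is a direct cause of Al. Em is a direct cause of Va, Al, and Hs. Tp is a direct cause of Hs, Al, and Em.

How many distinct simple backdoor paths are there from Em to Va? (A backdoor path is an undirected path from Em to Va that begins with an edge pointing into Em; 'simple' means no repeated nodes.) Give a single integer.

A backdoor path from Em to Va is any simple undirected path whose first edge points into Em (i.e. leaves Em via a parent).
Parents of Em: {Gq, Tp}.
Enumerating:
  P1: Em <- Gq -> Tp -> Al <- Va
  P2: Em <- Gq -> Hs <- Tp -> Al <- Va
  P3: Em <- Tp -> Al <- Va
That exhausts the simple backdoor paths. Count: 3.

3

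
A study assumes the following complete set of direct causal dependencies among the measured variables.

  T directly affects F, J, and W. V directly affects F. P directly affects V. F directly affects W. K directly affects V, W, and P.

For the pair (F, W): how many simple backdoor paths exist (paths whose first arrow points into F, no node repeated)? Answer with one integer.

A backdoor path from F to W is any simple undirected path whose first edge points into F (i.e. leaves F via a parent).
Parents of F: {T, V}.
Enumerating:
  P1: F <- V <- K -> W
  P2: F <- V <- P <- K -> W
  P3: F <- T -> W
That exhausts the simple backdoor paths. Count: 3.

3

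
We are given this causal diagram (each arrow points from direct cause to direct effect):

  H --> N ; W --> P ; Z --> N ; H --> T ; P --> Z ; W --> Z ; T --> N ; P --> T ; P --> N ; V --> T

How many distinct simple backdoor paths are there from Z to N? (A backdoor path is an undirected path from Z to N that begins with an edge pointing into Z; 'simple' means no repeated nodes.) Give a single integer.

6

A backdoor path from Z to N is any simple undirected path whose first edge points into Z (i.e. leaves Z via a parent).
Parents of Z: {P, W}.
Enumerating:
  P1: Z <- W -> P -> T <- H -> N
  P2: Z <- W -> P -> T -> N
  P3: Z <- W -> P -> N
  P4: Z <- P -> T <- H -> N
  P5: Z <- P -> T -> N
  P6: Z <- P -> N
That exhausts the simple backdoor paths. Count: 6.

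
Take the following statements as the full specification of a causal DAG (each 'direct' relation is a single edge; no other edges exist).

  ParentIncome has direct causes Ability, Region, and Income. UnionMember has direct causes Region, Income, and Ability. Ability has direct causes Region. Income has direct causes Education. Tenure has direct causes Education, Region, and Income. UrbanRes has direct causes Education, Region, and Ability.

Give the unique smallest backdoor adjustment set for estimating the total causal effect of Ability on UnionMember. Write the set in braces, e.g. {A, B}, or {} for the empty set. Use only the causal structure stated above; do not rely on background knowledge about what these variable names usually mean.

Variables eligible for adjustment (non-descendants of Ability, excluding Ability and UnionMember): {Education, Income, Region, Tenure}.
Backdoor paths from Ability to UnionMember:
  P1: Ability <- Region -> Tenure <- Education -> Income -> UnionMember
  P2: Ability <- Region -> Tenure <- Income -> UnionMember
  P3: Ability <- Region -> ParentIncome <- Income -> UnionMember
  P4: Ability <- Region -> UrbanRes <- Education -> Income -> UnionMember
  P5: Ability <- Region -> UrbanRes <- Education -> Tenure <- Income -> UnionMember
  P6: Ability <- Region -> UnionMember
The empty set is not sufficient: P6 (Ability <- Region -> UnionMember) has no collider blocking it and no conditioned non-collider, so it is open.
Try {Region}:
  P1: blocked at fork node Region ∈ conditioning set.
  P2: blocked at fork node Region ∈ conditioning set.
  P3: blocked at fork node Region ∈ conditioning set.
  P4: blocked at fork node Region ∈ conditioning set.
  P5: blocked at fork node Region ∈ conditioning set.
  P6: blocked at fork node Region ∈ conditioning set.
{Region} contains no descendant of Ability and blocks every backdoor path.
No other singleton works — e.g. {Education} leaves P6 open — so {Region} is the unique smallest valid adjustment set.

{Region}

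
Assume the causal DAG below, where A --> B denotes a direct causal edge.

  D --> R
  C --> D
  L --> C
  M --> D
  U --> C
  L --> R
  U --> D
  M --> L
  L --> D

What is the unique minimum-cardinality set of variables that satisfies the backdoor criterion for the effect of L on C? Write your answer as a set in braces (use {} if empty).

{}

Variables eligible for adjustment (non-descendants of L, excluding L and C): {M, U}.
Backdoor paths from L to C:
  P1: L <- M -> D <- U -> C
  P2: L <- M -> D <- C
Each backdoor path contains an unconditioned collider, so every path is already blocked with the empty conditioning set:
  P1: blocked at collider D (neither it nor any descendant is in the conditioning set).
  P2: blocked at collider D (neither it nor any descendant is in the conditioning set).
The empty set is therefore the unique smallest valid set.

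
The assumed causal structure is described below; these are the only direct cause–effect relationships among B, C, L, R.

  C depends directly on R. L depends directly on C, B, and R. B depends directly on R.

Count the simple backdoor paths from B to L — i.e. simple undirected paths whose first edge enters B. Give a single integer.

2

A backdoor path from B to L is any simple undirected path whose first edge points into B (i.e. leaves B via a parent).
Parents of B: {R}.
Enumerating:
  P1: B <- R -> C -> L
  P2: B <- R -> L
That exhausts the simple backdoor paths. Count: 2.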